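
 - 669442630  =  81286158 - 750728788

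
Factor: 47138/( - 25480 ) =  - 37/20 = - 2^(-2) * 5^ ( - 1 )*37^1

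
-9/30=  - 1 + 7/10 = - 0.30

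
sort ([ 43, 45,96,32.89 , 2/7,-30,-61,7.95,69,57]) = [ - 61, - 30, 2/7,7.95,32.89, 43,45,57,69,96]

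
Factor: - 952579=- 43^1*22153^1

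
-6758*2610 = - 17638380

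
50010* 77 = 3850770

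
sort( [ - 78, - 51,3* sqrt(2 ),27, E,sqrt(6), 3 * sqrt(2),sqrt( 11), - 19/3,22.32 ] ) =[ - 78, - 51, - 19/3,sqrt( 6 ), E,sqrt (11),3*sqrt( 2 ),3 * sqrt (2),22.32,27 ]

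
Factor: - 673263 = - 3^2*239^1*313^1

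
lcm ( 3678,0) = 0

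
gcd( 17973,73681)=1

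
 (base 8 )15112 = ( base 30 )7ea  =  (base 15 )1eda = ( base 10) 6730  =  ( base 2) 1101001001010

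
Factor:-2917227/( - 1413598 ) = 2^(-1)*3^1*41^(-1)*17239^( - 1 )*972409^1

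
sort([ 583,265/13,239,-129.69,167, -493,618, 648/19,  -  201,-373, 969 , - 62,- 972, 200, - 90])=[-972,  -  493,-373, - 201,-129.69, - 90,-62,265/13, 648/19,167,200 , 239 , 583,618,969]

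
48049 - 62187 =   -  14138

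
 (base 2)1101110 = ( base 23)4I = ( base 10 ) 110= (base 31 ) 3h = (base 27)42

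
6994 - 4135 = 2859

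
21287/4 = 21287/4  =  5321.75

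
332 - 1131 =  - 799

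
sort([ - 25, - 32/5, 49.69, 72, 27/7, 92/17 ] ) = [ - 25, -32/5,27/7, 92/17, 49.69,72]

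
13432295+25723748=39156043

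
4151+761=4912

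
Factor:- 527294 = -2^1*263647^1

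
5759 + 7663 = 13422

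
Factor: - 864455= - 5^1*23^1*7517^1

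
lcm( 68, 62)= 2108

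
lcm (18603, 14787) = 576693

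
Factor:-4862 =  - 2^1*11^1 * 13^1*17^1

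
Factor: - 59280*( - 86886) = 2^5*3^4*5^1*13^1 * 19^1 * 1609^1 = 5150602080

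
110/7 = 15 + 5/7 = 15.71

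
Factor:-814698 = -2^1*3^4*47^1*107^1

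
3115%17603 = 3115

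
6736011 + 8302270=15038281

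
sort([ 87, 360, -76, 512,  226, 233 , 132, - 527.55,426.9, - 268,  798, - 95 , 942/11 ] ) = [ - 527.55, - 268,  -  95 , - 76,942/11 , 87,132,226, 233,360 , 426.9, 512,798 ] 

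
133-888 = -755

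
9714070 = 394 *24655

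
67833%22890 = 22053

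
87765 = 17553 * 5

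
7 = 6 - -1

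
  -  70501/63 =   -  1120 + 59/63 = - 1119.06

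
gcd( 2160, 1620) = 540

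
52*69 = 3588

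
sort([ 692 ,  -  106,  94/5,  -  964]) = [ - 964 , - 106, 94/5,692]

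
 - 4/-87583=4/87583  =  0.00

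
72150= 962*75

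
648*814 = 527472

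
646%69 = 25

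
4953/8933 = 4953/8933 = 0.55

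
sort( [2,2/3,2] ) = [2/3,2,2] 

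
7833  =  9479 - 1646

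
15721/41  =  15721/41 = 383.44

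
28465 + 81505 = 109970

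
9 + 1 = 10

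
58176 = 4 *14544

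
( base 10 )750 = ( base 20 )1HA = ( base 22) 1C2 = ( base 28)QM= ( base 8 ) 1356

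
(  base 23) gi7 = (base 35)78U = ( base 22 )I7J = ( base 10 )8885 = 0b10001010110101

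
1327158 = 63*21066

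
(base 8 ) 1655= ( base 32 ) td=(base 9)1255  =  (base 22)1kh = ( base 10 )941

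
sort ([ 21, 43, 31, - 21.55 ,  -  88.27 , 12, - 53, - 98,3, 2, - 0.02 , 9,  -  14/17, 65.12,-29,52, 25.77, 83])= [ - 98,-88.27 , - 53, - 29, - 21.55,-14/17, - 0.02,  2, 3, 9,  12 , 21, 25.77, 31,  43,  52,65.12,83]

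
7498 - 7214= 284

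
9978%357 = 339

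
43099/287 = 6157/41 = 150.17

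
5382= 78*69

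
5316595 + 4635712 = 9952307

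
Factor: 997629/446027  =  3^1*29^1*251^( - 1)*1777^( - 1 )*11467^1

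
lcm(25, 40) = 200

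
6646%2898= 850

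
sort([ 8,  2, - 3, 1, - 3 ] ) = [ - 3, - 3,1, 2,8 ]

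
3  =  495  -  492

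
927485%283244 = 77753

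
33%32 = 1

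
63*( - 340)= -21420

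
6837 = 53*129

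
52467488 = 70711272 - 18243784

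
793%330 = 133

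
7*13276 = 92932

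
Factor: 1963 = 13^1*151^1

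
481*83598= 40210638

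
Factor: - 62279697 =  - 3^1 * 41^1*506339^1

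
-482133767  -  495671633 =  - 977805400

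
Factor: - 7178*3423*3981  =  - 2^1 * 3^2*7^1*37^1*97^1*163^1*1327^1 = - 97814340414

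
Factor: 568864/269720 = 116/55  =  2^2*5^ ( - 1)* 11^( - 1)*29^1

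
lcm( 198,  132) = 396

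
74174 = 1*74174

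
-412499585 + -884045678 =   -  1296545263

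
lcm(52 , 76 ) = 988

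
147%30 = 27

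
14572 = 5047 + 9525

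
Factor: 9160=2^3*5^1 *229^1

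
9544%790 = 64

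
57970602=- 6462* (- 8971 ) 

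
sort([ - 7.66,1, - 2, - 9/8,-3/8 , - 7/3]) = [ -7.66, - 7/3,-2, - 9/8, - 3/8, 1]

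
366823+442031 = 808854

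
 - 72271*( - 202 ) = 14598742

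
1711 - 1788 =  - 77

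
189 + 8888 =9077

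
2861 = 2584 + 277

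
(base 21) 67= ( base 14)97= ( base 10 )133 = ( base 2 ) 10000101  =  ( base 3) 11221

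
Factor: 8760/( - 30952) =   -  3^1*5^1*53^(-1) = - 15/53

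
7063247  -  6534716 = 528531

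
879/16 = 54+15/16 = 54.94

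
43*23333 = 1003319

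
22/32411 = 22/32411 = 0.00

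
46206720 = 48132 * 960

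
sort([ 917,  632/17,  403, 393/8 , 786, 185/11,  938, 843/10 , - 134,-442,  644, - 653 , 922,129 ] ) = [ - 653,-442 ,-134,185/11, 632/17,393/8,  843/10, 129,  403, 644, 786, 917,922,  938 ] 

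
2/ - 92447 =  - 1 + 92445/92447 = -0.00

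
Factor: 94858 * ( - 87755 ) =  -  2^1 * 5^1*43^1*1103^1*17551^1 =-  8324263790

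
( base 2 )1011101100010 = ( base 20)EJ6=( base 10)5986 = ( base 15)1B91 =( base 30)6jg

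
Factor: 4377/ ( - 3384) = - 1459/1128 = -2^( - 3) * 3^ ( -1)*47^(-1 )*1459^1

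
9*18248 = 164232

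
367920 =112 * 3285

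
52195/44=4745/4=1186.25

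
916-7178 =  - 6262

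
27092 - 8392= 18700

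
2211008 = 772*2864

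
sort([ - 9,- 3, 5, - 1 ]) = [ - 9, - 3, - 1, 5 ] 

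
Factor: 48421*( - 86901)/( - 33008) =4207833321/33008 =2^( - 4)*3^1*41^1 * 83^1*349^1*1181^1*2063^( - 1 ) 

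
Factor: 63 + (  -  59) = 4 = 2^2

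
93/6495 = 31/2165=0.01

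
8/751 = 8/751= 0.01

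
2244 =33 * 68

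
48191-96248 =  - 48057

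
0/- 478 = 0/1 = -  0.00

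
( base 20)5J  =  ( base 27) 4b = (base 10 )119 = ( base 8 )167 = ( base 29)43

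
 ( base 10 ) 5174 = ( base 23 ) 9HM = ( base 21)bf8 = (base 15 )17EE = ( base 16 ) 1436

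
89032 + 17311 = 106343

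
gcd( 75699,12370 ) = 1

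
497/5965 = 497/5965 = 0.08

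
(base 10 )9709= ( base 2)10010111101101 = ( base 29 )BFN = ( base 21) 1107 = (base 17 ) 1GA2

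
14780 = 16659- 1879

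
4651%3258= 1393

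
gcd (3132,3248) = 116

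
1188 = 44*27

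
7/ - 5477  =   - 1 + 5470/5477=- 0.00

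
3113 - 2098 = 1015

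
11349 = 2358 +8991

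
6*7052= 42312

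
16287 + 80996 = 97283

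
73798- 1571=72227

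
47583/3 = 15861 = 15861.00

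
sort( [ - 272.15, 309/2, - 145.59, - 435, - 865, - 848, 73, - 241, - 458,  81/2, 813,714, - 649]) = [ - 865,  -  848, - 649,  -  458, - 435, - 272.15,-241, -145.59,81/2,73, 309/2,714 , 813]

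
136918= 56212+80706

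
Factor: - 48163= - 48163^1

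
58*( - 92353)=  - 5356474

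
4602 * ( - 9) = - 41418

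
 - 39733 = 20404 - 60137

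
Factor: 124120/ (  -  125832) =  - 3^( - 1)  *5^1*7^ ( - 2 )*29^1 = - 145/147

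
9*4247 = 38223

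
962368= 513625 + 448743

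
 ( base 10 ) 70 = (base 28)2E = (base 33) 24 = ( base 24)2m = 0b1000110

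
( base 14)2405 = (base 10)6277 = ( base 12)3771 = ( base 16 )1885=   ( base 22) CL7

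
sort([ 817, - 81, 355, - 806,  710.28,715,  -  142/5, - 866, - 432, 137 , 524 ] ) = [- 866, - 806, - 432, - 81, -142/5 , 137,355, 524, 710.28,715,817 ]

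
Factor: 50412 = 2^2*3^1*4201^1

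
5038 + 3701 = 8739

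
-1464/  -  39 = 37 + 7/13 = 37.54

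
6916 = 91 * 76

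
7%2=1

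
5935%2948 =39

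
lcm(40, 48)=240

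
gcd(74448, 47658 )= 282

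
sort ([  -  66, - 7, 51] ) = [  -  66, - 7,51 ] 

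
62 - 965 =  - 903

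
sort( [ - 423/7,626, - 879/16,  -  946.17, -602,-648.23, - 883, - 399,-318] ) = [ -946.17, - 883,-648.23, -602 ,  -  399 ,  -  318, - 423/7,-879/16 , 626 ]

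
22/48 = 11/24 =0.46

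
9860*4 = 39440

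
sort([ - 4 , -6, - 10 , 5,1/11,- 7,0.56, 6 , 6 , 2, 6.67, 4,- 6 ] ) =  [ - 10, -7, - 6,- 6, -4, 1/11, 0.56,2,4,5, 6 , 6, 6.67 ] 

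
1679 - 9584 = -7905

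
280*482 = 134960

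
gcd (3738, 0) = 3738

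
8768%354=272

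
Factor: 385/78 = 2^( - 1)*3^( - 1)*5^1*7^1*11^1*13^( - 1)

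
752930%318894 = 115142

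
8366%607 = 475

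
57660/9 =19220/3 = 6406.67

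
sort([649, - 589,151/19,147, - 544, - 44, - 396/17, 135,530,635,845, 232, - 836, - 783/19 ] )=[ - 836, - 589,  -  544,-44, - 783/19, - 396/17,151/19 , 135,147, 232, 530, 635,649,845]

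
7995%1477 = 610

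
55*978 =53790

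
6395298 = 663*9646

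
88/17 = 5 + 3/17 = 5.18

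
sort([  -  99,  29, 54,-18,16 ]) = [  -  99, - 18, 16, 29, 54]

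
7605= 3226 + 4379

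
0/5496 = 0=0.00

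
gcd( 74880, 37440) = 37440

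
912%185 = 172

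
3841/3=1280 + 1/3=1280.33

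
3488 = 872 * 4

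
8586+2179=10765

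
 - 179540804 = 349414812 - 528955616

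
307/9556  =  307/9556 = 0.03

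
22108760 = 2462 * 8980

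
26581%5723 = 3689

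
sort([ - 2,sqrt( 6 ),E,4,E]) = [ - 2,sqrt(6),  E,E,4 ]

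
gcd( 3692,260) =52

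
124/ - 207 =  - 1 + 83/207= - 0.60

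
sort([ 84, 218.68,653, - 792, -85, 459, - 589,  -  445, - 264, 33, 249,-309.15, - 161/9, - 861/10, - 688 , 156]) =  [ - 792, - 688 , - 589, -445,-309.15, -264, -861/10, - 85, - 161/9,33, 84, 156, 218.68,249, 459, 653] 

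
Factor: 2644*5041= 2^2*71^2*661^1 = 13328404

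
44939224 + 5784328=50723552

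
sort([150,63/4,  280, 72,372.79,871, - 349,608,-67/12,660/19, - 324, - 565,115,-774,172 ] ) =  [ - 774, - 565, - 349, - 324,-67/12,63/4 , 660/19, 72,115,150 , 172, 280 , 372.79,  608, 871 ] 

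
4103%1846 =411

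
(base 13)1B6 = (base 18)HC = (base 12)226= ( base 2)100111110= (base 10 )318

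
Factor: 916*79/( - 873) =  - 72364/873 = - 2^2*3^( - 2 )*79^1 * 97^( - 1)*229^1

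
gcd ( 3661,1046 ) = 523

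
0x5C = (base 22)44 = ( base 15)62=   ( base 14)68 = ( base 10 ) 92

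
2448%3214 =2448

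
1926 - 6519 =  - 4593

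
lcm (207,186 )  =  12834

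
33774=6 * 5629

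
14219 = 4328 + 9891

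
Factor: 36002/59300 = 18001/29650 = 2^( - 1)*5^( - 2 )*47^1 * 383^1*593^( -1)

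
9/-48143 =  - 9/48143 = - 0.00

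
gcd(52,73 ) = 1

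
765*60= 45900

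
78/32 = 2 + 7/16 = 2.44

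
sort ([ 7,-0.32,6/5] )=[ - 0.32 , 6/5, 7] 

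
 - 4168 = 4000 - 8168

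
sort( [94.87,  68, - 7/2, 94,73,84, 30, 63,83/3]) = [ - 7/2,83/3,30,63, 68, 73,84,94,94.87] 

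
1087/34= 1087/34 = 31.97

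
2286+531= 2817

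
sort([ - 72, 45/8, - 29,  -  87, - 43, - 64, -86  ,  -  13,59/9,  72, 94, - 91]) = [-91,- 87, - 86, - 72  , -64,  -  43,- 29, - 13, 45/8,59/9,72, 94 ] 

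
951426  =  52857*18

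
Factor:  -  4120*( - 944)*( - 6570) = - 25552569600= - 2^8*3^2*5^2*59^1*73^1 * 103^1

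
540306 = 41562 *13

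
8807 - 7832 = 975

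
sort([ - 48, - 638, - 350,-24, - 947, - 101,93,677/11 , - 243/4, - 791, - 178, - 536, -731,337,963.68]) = [  -  947, -791, - 731, - 638, - 536,  -  350, - 178, - 101,-243/4, - 48,-24,677/11,93,337,963.68]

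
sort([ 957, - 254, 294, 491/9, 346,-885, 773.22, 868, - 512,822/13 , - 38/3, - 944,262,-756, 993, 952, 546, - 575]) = [ - 944, - 885, - 756,-575, - 512, - 254, - 38/3, 491/9,822/13 , 262, 294,346,546, 773.22, 868,  952, 957, 993] 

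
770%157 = 142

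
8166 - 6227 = 1939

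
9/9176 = 9/9176 = 0.00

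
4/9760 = 1/2440 = 0.00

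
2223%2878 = 2223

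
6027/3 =2009 = 2009.00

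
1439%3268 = 1439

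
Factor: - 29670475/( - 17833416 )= 2^ ( - 3 )*3^(  -  1) * 5^2*487^1 * 2437^1*743059^( - 1)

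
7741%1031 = 524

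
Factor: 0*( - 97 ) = 0 =0^1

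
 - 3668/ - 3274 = 1+197/1637 =1.12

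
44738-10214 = 34524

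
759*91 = 69069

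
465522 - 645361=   -  179839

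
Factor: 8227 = 19^1*433^1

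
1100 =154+946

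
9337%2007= 1309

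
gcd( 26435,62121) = 1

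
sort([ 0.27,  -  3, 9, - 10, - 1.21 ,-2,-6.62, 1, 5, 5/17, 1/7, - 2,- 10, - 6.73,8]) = [-10,- 10, - 6.73,  -  6.62, - 3, - 2,-2, - 1.21 , 1/7 , 0.27, 5/17,1, 5,8,9]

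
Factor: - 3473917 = -3473917^1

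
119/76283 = 119/76283 =0.00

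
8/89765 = 8/89765 = 0.00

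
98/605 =98/605 = 0.16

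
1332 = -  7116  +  8448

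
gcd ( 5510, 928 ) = 58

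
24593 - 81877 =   -  57284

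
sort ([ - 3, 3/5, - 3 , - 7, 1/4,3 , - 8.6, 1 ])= [ - 8.6, - 7,-3, - 3, 1/4, 3/5 , 1,3 ] 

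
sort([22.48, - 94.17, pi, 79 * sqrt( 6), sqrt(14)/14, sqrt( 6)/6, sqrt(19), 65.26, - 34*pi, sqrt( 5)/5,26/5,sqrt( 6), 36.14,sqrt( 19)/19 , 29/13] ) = [ - 34*pi,  -  94.17,sqrt( 19)/19, sqrt( 14)/14, sqrt(6)/6, sqrt( 5) /5,  29/13, sqrt(6), pi,sqrt (19 ), 26/5, 22.48, 36.14,65.26,  79*sqrt( 6) ] 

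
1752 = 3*584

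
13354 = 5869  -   - 7485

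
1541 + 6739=8280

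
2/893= 2/893 = 0.00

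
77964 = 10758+67206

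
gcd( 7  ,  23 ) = 1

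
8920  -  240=8680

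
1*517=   517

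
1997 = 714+1283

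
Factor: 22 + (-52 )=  - 2^1*3^1*5^1 =- 30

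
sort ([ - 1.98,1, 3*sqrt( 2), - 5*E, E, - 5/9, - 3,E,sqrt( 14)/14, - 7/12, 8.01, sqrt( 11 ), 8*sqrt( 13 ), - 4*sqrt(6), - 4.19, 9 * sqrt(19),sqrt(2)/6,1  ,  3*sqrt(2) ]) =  [ - 5*E, - 4*sqrt(6), - 4.19,-3, - 1.98, - 7/12, - 5/9,sqrt(2 )/6, sqrt(14) /14, 1,1,E, E,  sqrt( 11),3*sqrt(2),3 *sqrt(2),  8.01,  8 * sqrt( 13), 9 * sqrt (19 )] 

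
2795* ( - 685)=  - 1914575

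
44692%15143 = 14406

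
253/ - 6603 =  - 253/6603  =  - 0.04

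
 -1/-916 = 1/916 = 0.00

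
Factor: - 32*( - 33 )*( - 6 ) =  - 6336 = - 2^6*3^2 * 11^1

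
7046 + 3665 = 10711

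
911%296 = 23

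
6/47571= 2/15857 = 0.00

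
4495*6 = 26970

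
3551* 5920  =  21021920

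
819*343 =280917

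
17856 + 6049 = 23905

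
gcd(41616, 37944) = 1224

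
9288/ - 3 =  - 3096 + 0/1= - 3096.00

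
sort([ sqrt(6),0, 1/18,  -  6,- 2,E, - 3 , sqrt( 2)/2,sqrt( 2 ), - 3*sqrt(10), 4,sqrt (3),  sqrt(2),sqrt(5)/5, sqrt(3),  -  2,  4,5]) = [ - 3*sqrt (10 ), - 6 , - 3,-2, - 2, 0, 1/18,sqrt(5) /5,sqrt(2)/2, sqrt(2), sqrt(2 ), sqrt( 3), sqrt( 3), sqrt(6), E, 4, 4,5]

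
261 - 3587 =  - 3326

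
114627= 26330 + 88297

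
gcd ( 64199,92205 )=1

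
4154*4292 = 17828968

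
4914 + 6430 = 11344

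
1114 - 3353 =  - 2239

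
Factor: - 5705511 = -3^1 * 7^2*37^1*1049^1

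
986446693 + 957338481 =1943785174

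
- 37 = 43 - 80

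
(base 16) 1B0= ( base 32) dg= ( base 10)432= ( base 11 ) 363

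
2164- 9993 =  - 7829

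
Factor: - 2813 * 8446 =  - 23758598 = - 2^1 *29^1 * 41^1*97^1*103^1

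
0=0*40267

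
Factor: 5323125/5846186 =2^(-1 )*3^1*5^4*17^1*19^ (  -  1)*23^( - 1 )*167^1*6689^( - 1) 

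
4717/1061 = 4 + 473/1061 = 4.45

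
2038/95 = 21  +  43/95 =21.45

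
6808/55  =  6808/55 = 123.78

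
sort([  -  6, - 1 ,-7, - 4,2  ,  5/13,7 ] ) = [  -  7, - 6, - 4,-1,5/13, 2,  7] 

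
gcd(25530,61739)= 1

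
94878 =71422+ 23456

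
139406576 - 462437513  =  -323030937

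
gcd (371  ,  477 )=53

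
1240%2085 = 1240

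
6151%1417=483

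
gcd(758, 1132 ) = 2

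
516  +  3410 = 3926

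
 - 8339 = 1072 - 9411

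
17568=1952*9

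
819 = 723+96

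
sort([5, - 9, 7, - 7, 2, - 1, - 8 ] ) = [ - 9, - 8, - 7,-1, 2, 5,7]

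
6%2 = 0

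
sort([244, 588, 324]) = [ 244, 324, 588 ]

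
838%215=193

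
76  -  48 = 28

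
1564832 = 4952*316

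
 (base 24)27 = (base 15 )3a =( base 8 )67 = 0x37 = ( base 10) 55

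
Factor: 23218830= 2^1 * 3^2*5^1*257987^1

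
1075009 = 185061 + 889948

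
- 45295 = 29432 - 74727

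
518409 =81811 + 436598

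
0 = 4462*0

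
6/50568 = 1/8428 = 0.00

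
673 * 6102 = 4106646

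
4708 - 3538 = 1170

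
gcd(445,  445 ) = 445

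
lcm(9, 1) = 9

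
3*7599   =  22797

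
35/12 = 2+11/12 = 2.92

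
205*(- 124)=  - 25420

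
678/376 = 339/188 = 1.80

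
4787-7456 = -2669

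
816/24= 34= 34.00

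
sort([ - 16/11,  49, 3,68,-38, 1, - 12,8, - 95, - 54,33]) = [-95, - 54, - 38, - 12, - 16/11,1,3, 8,33,49 , 68 ] 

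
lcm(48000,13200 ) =528000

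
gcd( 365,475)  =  5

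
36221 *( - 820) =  - 29701220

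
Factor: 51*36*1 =2^2*3^3 * 17^1 = 1836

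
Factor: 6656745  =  3^1*5^1 * 19^1*23357^1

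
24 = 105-81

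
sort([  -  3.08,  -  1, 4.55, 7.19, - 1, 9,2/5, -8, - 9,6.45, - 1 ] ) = [-9 ,  -  8, - 3.08 ,-1, - 1, - 1, 2/5, 4.55,6.45,7.19 , 9 ] 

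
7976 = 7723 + 253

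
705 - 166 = 539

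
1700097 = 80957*21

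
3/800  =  3/800=0.00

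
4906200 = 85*57720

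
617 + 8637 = 9254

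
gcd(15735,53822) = 1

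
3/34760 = 3/34760 =0.00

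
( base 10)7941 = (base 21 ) I03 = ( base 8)17405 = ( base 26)bjb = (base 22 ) G8L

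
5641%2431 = 779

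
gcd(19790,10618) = 2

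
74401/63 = 1180  +  61/63  =  1180.97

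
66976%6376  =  3216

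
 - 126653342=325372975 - 452026317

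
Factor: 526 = 2^1 * 263^1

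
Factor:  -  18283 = -47^1*389^1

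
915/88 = 10 + 35/88 = 10.40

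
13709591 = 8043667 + 5665924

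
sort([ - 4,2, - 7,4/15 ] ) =[ - 7,  -  4,4/15,2]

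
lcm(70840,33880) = 779240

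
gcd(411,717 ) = 3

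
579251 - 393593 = 185658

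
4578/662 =6 + 303/331 = 6.92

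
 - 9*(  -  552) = 4968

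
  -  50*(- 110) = 5500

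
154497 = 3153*49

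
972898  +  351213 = 1324111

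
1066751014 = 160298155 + 906452859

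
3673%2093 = 1580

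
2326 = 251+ 2075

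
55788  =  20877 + 34911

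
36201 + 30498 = 66699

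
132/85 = 132/85=1.55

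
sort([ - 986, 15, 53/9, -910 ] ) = [ - 986,-910, 53/9, 15 ] 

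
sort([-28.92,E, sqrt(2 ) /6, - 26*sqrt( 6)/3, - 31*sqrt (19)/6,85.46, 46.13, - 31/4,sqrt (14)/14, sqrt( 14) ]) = [ - 28.92, - 31*sqrt (19) /6,-26*sqrt( 6)/3, - 31/4,sqrt( 2)/6,sqrt ( 14) /14,E, sqrt( 14 ) , 46.13,85.46 ] 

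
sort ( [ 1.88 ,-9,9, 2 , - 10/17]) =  [ - 9,-10/17  ,  1.88,2,9]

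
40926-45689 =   -  4763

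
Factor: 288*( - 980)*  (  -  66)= 2^8 * 3^3*5^1* 7^2* 11^1=18627840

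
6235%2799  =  637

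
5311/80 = 5311/80 = 66.39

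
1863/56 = 1863/56=33.27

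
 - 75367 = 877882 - 953249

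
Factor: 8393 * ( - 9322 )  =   - 2^1* 7^1*11^1*59^1 *79^1 * 109^1 = -  78239546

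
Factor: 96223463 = 7^1*13746209^1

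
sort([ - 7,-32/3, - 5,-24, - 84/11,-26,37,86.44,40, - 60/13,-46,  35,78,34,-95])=[ - 95, - 46,-26,-24, - 32/3,-84/11,  -  7,-5,-60/13 , 34,35,37,  40, 78,86.44]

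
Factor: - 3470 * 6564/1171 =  - 2^3  *  3^1*5^1*347^1*547^1*1171^ ( - 1)  =  - 22777080/1171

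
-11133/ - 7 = 1590  +  3/7 = 1590.43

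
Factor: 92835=3^2*5^1*2063^1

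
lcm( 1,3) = 3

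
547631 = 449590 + 98041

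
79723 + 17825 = 97548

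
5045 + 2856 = 7901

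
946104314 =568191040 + 377913274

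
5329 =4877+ 452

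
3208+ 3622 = 6830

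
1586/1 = 1586 = 1586.00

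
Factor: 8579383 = 239^1*35897^1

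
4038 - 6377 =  - 2339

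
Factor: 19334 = 2^1*7^1*  1381^1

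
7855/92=85 + 35/92 =85.38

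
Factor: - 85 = - 5^1*17^1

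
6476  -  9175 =  -  2699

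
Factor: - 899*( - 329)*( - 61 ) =-18042031 = - 7^1*29^1*31^1*47^1 * 61^1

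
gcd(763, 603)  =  1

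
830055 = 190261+639794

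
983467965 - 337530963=645937002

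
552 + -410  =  142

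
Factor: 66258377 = 19^1*23^1 * 31^1*67^1*73^1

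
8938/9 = 993  +  1/9= 993.11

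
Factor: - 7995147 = - 3^1*107^1*24907^1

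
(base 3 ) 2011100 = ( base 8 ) 3047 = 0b11000100111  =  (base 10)1575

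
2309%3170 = 2309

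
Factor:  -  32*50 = -2^6*5^2 = -1600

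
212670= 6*35445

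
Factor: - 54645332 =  - 2^2*7^1 * 23^1*53^1*1601^1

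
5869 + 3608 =9477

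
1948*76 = 148048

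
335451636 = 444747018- 109295382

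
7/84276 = 7/84276= 0.00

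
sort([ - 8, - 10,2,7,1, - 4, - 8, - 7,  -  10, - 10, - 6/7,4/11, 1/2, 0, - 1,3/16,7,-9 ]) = [  -  10, - 10, -10, - 9,  -  8, - 8, - 7,  -  4, - 1, - 6/7,0,3/16,4/11,1/2,1, 2,7,7]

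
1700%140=20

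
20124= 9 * 2236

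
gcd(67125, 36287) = 1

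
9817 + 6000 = 15817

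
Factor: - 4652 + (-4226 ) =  - 8878 = - 2^1*23^1* 193^1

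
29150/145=201+1/29 = 201.03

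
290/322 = 145/161 = 0.90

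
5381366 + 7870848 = 13252214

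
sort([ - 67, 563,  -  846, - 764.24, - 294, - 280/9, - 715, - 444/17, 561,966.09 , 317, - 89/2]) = [ - 846, - 764.24, - 715,-294,-67, - 89/2  , - 280/9, - 444/17,  317, 561, 563, 966.09] 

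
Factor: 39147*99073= 3^1* 13^1*7621^1 * 13049^1 = 3878410731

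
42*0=0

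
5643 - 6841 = - 1198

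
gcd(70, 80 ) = 10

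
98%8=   2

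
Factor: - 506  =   - 2^1 * 11^1 * 23^1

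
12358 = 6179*2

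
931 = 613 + 318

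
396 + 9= 405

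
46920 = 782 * 60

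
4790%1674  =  1442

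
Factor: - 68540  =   - 2^2*5^1*23^1*149^1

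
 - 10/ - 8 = 5/4= 1.25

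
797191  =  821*971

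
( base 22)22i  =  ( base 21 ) 271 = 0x406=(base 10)1030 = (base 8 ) 2006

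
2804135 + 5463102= 8267237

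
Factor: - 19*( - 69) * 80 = 104880  =  2^4*3^1*5^1*19^1*23^1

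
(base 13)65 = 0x53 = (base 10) 83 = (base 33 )2h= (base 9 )102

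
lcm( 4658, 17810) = 302770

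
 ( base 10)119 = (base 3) 11102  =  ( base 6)315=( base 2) 1110111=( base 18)6B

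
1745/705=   2+67/141 = 2.48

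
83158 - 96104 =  - 12946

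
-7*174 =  - 1218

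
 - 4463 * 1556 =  - 6944428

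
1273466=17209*74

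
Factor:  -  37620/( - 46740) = 3^1 * 11^1 * 41^ ( - 1 ) = 33/41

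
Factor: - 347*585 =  - 3^2* 5^1*13^1 * 347^1 = - 202995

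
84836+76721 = 161557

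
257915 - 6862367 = - 6604452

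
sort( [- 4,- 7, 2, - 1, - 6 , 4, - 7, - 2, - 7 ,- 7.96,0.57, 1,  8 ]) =[-7.96, - 7, - 7,  -  7, - 6, - 4, - 2,-1,0.57, 1,2,4,  8]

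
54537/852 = 18179/284 = 64.01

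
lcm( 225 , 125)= 1125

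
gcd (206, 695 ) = 1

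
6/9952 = 3/4976 = 0.00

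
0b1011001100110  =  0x1666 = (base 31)5TU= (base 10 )5734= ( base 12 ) 339A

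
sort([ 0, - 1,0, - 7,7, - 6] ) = [  -  7, -6,-1,0, 0,7 ]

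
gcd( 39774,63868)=14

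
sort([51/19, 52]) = [51/19, 52]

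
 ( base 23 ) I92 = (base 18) 1C0B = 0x2603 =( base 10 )9731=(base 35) 7x1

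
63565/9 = 63565/9 = 7062.78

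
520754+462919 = 983673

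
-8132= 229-8361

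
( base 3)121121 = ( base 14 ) 240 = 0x1C0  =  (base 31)EE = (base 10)448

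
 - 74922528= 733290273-808212801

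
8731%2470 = 1321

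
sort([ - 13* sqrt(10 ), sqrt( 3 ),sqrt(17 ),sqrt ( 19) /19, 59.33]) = [ - 13 * sqrt(10),sqrt(  19)/19,sqrt(3 ),sqrt (17 ),59.33]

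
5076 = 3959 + 1117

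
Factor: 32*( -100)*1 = -3200= - 2^7* 5^2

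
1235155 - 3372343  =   - 2137188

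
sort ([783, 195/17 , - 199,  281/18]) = [ - 199, 195/17, 281/18, 783 ] 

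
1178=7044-5866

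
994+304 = 1298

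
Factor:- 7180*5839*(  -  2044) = 2^4* 5^1* 7^1 * 73^1*359^1*5839^1 = 85692696880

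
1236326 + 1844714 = 3081040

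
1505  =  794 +711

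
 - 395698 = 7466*(-53) 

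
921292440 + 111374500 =1032666940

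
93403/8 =11675+3/8 = 11675.38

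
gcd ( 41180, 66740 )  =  1420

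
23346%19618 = 3728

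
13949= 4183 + 9766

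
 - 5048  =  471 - 5519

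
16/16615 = 16/16615 = 0.00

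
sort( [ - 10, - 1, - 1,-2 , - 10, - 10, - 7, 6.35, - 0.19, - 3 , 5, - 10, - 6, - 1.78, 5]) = [ - 10,-10,-10,  -  10,  -  7,-6, - 3 , - 2, - 1.78, - 1, - 1, - 0.19 , 5,5,6.35]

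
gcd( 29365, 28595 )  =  35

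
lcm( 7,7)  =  7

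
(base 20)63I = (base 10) 2478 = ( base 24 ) 476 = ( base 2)100110101110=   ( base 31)2ht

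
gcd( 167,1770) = 1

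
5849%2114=1621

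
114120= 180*634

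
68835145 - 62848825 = 5986320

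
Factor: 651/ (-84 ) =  - 31/4=- 2^( - 2) * 31^1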